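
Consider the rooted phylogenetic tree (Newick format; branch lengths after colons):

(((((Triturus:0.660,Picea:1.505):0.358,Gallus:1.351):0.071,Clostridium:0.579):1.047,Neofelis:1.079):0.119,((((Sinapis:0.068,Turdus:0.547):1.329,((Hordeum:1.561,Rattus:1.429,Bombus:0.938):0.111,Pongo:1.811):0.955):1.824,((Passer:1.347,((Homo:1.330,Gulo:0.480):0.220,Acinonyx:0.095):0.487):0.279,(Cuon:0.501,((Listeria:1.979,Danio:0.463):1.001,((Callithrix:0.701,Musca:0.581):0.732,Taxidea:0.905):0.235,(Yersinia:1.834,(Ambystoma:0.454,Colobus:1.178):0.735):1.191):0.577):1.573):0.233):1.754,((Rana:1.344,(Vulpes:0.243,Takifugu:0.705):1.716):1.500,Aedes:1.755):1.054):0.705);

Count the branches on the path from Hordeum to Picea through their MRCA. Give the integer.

11

The MRCA of Hordeum and Picea is the root of the tree.
From Hordeum up to that node: 6 branches. From Picea up to the same node: 5 branches. Total: 6 + 5 = 11.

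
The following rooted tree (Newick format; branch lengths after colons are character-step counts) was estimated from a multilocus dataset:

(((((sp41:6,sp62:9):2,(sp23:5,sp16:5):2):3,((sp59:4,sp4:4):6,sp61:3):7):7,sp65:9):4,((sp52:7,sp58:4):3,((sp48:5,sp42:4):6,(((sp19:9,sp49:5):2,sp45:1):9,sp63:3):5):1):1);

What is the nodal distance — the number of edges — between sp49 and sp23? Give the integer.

11

The MRCA of sp49 and sp23 is the root of the tree.
From sp49 up to that node: 6 branches. From sp23 up to the same node: 5 branches. Total: 6 + 5 = 11.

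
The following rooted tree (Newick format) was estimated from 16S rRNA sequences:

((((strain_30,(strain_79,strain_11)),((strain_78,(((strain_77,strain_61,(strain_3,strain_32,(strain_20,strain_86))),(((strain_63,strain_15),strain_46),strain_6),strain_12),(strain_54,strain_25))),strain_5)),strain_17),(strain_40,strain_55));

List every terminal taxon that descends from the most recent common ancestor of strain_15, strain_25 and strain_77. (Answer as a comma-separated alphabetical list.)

strain_12, strain_15, strain_20, strain_25, strain_3, strain_32, strain_46, strain_54, strain_6, strain_61, strain_63, strain_77, strain_86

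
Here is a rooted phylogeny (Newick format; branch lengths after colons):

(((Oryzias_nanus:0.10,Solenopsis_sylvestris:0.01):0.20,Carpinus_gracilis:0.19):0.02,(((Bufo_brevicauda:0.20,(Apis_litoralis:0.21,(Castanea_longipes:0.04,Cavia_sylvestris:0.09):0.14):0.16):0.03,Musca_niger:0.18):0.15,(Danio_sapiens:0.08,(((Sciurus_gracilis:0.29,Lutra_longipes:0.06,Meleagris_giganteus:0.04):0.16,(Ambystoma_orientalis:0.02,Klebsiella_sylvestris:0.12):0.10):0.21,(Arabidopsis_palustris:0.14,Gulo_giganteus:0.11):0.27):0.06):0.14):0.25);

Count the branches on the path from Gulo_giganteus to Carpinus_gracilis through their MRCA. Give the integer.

7

The MRCA of Gulo_giganteus and Carpinus_gracilis is the root of the tree.
From Gulo_giganteus up to that node: 5 branches. From Carpinus_gracilis up to the same node: 2 branches. Total: 5 + 2 = 7.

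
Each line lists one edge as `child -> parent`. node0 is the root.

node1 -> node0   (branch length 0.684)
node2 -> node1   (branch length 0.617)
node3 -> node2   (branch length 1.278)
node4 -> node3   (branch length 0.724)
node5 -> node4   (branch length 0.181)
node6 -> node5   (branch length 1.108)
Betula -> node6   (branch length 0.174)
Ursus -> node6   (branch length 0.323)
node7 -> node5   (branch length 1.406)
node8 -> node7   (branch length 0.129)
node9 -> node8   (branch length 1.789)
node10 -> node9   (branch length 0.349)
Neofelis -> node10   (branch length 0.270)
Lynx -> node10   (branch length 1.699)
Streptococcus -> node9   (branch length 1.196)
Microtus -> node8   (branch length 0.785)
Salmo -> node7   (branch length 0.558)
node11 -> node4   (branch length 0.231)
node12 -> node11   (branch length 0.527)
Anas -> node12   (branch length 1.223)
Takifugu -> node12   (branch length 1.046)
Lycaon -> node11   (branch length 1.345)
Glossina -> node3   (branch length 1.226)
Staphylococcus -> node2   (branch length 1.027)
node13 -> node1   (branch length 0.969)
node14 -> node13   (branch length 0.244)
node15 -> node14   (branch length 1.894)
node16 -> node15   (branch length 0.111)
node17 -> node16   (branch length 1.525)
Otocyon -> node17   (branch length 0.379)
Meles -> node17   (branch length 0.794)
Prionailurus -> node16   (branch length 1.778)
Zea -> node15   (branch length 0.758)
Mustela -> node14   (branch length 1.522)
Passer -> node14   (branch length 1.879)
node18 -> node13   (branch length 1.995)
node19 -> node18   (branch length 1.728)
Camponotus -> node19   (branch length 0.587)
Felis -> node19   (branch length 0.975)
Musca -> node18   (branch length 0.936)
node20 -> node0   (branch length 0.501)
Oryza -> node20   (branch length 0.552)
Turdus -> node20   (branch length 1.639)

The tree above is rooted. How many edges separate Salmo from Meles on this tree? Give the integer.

The MRCA of Salmo and Meles is the node subtending ((((((Betula,Ursus),((((Neofelis,Lynx),Streptococcus),Microtus),Salmo)),((Anas,Takifugu),Lycaon)),Glossina),Staphylococcus),(((((Otocyon,Meles),Prionailurus),Zea),Mustela,Passer),((Camponotus,Felis),Musca))).
From Salmo up to that node: 6 branches. From Meles up to the same node: 6 branches. Total: 6 + 6 = 12.

12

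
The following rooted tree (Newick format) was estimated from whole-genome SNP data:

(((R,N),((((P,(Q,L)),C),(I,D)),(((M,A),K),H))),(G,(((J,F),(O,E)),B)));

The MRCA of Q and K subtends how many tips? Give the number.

The MRCA of Q and K is the node subtending ((((P,(Q,L)),C),(I,D)),(((M,A),K),H)).
That clade contains 10 terminal taxa: A, C, D, H, I, K, L, M, P, Q.

10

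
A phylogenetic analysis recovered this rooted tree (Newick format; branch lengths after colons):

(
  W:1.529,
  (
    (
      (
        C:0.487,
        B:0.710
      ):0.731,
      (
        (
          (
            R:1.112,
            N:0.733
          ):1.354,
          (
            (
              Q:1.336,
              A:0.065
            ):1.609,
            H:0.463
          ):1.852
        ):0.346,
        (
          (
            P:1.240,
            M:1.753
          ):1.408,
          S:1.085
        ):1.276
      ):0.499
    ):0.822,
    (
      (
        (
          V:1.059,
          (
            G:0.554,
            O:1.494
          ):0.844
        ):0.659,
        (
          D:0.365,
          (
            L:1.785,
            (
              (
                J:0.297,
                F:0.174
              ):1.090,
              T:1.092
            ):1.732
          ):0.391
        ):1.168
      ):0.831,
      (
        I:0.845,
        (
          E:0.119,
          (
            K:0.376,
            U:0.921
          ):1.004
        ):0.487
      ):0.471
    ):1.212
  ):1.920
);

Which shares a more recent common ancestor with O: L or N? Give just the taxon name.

The MRCA of O and L subtends ((V,(G,O)),(D,(L,((J,F),T)))) (8 taxa).
The MRCA of O and N subtends (((C,B),(((R,N),((Q,A),H)),((P,M),S))),(((V,(G,O)),(D,(L,((J,F),T)))),(I,(E,(K,U))))) (22 taxa).
The first is nested inside the second, so O shares a more recent common ancestor with L.

L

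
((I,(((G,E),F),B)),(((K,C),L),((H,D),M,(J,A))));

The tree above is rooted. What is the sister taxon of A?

J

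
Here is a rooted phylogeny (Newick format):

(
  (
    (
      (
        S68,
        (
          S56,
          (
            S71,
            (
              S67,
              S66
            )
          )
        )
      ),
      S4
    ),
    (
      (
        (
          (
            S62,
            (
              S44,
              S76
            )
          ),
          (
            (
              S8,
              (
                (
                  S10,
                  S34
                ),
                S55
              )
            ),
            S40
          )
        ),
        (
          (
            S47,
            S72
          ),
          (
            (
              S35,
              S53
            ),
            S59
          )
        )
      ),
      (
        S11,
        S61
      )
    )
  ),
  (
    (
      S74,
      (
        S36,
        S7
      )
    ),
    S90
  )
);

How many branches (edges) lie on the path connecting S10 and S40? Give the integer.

5

The MRCA of S10 and S40 is the node subtending ((S8,((S10,S34),S55)),S40).
From S10 up to that node: 4 branches. From S40 up to the same node: 1 branch. Total: 4 + 1 = 5.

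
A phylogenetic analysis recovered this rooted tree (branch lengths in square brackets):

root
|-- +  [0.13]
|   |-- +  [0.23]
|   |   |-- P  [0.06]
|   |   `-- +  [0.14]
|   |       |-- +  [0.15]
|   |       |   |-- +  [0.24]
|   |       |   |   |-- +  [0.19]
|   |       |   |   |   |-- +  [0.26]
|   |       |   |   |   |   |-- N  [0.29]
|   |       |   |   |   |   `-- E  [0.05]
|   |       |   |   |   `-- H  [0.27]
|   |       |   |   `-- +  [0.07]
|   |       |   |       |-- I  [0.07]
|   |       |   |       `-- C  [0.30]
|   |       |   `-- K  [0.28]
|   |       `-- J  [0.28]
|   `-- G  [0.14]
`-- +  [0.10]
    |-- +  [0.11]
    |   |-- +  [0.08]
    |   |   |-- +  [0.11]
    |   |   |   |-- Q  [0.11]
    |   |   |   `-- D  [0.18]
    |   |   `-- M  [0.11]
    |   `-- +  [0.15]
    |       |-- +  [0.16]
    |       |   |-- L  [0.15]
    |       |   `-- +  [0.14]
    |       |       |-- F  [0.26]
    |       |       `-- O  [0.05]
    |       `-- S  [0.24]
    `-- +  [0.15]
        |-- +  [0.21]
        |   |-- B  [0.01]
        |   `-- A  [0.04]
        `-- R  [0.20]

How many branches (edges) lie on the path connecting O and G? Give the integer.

8

The MRCA of O and G is the root of the tree.
From O up to that node: 6 branches. From G up to the same node: 2 branches. Total: 6 + 2 = 8.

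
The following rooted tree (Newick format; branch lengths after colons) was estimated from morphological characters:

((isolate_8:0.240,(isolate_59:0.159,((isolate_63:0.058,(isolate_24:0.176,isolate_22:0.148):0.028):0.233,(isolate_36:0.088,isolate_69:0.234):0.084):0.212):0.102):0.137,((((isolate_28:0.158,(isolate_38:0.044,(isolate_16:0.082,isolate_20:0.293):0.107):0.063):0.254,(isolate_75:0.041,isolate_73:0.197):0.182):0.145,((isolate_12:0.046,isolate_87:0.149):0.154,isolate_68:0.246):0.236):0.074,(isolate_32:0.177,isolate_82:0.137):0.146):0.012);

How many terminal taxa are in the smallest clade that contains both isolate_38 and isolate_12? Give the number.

9

The MRCA of isolate_38 and isolate_12 is the node subtending (((isolate_28,(isolate_38,(isolate_16,isolate_20))),(isolate_75,isolate_73)),((isolate_12,isolate_87),isolate_68)).
That clade contains 9 terminal taxa: isolate_12, isolate_16, isolate_20, isolate_28, isolate_38, isolate_68, isolate_73, isolate_75, isolate_87.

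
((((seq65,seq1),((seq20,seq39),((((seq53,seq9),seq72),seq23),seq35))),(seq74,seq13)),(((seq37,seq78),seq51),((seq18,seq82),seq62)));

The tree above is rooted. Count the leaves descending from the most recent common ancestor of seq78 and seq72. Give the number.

17

The MRCA of seq78 and seq72 is the root, so the clade is the entire tree.
That clade contains 17 terminal taxa: seq1, seq13, seq18, seq20, seq23, seq35, seq37, seq39, seq51, seq53, seq62, seq65, seq72, seq74, seq78, seq82, seq9.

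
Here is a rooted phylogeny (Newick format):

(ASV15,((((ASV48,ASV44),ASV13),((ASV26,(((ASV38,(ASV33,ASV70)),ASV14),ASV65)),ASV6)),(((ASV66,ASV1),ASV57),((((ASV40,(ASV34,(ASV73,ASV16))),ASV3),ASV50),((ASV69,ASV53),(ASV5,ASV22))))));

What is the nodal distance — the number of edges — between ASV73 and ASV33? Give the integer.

16

The MRCA of ASV73 and ASV33 is the node subtending ((((ASV48,ASV44),ASV13),((ASV26,(((ASV38,(ASV33,ASV70)),ASV14),ASV65)),ASV6)),(((ASV66,ASV1),ASV57),((((ASV40,(ASV34,(ASV73,ASV16))),ASV3),ASV50),((ASV69,ASV53),(ASV5,ASV22))))).
From ASV73 up to that node: 8 branches. From ASV33 up to the same node: 8 branches. Total: 8 + 8 = 16.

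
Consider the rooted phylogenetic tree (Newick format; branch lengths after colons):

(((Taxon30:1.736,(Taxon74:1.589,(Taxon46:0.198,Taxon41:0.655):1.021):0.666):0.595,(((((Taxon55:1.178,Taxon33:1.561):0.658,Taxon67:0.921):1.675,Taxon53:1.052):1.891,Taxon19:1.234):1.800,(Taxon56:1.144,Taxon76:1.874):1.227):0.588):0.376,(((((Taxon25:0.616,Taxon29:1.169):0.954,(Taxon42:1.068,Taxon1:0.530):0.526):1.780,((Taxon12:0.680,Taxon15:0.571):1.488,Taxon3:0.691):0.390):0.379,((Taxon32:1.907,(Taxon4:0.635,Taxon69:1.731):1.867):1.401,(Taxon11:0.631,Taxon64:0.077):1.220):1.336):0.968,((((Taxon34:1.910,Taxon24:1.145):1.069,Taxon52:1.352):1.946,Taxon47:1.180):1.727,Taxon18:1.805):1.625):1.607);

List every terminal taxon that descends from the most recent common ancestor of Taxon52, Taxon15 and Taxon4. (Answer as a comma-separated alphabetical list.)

Tracing Taxon52: it sits inside ((Taxon34,Taxon24),Taxon52).
Tracing Taxon15: it sits inside (Taxon12,Taxon15).
Tracing Taxon4: it sits inside (Taxon4,Taxon69).
The smallest clade enclosing all 3 is (((((Taxon25,Taxon29),(Taxon42,Taxon1)),((Taxon12,Taxon15),Taxon3)),((Taxon32,(Taxon4,Taxon69)),(Taxon11,Taxon64))),((((Taxon34,Taxon24),Taxon52),Taxon47),Taxon18)); the answer is its 17 terminal taxa in alphabetical order.

Taxon1, Taxon11, Taxon12, Taxon15, Taxon18, Taxon24, Taxon25, Taxon29, Taxon3, Taxon32, Taxon34, Taxon4, Taxon42, Taxon47, Taxon52, Taxon64, Taxon69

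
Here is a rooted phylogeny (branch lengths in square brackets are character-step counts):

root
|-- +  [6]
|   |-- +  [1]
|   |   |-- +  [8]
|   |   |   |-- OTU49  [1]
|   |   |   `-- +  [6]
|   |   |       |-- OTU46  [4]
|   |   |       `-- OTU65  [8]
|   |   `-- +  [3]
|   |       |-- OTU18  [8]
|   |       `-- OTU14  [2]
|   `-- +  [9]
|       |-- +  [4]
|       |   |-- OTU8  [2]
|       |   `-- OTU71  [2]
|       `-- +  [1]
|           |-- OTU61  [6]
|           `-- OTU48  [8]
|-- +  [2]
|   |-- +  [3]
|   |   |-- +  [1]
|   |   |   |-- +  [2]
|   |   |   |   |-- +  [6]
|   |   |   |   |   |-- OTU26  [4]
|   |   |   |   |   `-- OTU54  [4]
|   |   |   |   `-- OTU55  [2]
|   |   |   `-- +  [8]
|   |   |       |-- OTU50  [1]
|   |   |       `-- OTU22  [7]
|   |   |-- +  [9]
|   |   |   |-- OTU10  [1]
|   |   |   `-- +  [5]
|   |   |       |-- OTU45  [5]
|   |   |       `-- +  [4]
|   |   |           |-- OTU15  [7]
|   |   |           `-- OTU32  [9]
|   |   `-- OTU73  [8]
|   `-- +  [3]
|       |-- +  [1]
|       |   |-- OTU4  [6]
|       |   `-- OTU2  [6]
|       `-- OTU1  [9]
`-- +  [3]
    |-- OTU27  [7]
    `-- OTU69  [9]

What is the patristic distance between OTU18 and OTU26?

36

The path runs OTU18 → … → MRCA → … → OTU26; the MRCA is the root of the tree.
Branch lengths along that path: 8 + 3 + 1 + 6 + 2 + 3 + 1 + 2 + 6 + 4 = 36.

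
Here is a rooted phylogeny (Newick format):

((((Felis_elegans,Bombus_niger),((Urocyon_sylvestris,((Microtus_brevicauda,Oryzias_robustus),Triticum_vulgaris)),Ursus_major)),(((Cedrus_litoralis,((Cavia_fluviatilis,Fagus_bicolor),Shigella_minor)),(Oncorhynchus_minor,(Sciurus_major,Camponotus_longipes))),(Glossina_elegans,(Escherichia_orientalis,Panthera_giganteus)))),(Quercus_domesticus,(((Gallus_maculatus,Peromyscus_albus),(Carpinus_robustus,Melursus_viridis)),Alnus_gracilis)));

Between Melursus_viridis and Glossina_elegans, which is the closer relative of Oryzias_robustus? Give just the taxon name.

Glossina_elegans

The MRCA of Oryzias_robustus and Glossina_elegans subtends (((Felis_elegans,Bombus_niger),((Urocyon_sylvestris,((Microtus_brevicauda,Oryzias_robustus),Triticum_vulgaris)),Ursus_major)),(((Cedrus_litoralis,((Cavia_fluviatilis,Fagus_bicolor),Shigella_minor)),(Oncorhynchus_minor,(Sciurus_major,Camponotus_longipes))),(Glossina_elegans,(Escherichia_orientalis,Panthera_giganteus)))) (17 taxa).
The MRCA of Oryzias_robustus and Melursus_viridis is the root, subtending the entire tree (23 taxa).
The first is nested inside the second, so Oryzias_robustus shares a more recent common ancestor with Glossina_elegans.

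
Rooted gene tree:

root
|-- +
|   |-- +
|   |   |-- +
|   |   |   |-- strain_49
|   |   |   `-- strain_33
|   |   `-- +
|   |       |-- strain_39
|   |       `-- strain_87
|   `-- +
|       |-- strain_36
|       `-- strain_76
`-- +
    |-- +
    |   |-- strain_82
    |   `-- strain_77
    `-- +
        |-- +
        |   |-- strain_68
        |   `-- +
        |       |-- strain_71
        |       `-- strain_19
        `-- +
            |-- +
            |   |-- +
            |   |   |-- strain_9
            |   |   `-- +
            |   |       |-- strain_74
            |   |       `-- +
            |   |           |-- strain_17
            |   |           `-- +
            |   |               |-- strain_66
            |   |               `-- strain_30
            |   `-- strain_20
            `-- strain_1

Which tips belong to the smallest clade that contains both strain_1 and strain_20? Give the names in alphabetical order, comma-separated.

Tracing strain_1: it sits inside (((strain_9,(strain_74,(strain_17,(strain_66,strain_30)))),strain_20),strain_1).
Tracing strain_20: it sits inside ((strain_9,(strain_74,(strain_17,(strain_66,strain_30)))),strain_20).
The smallest clade enclosing both is (((strain_9,(strain_74,(strain_17,(strain_66,strain_30)))),strain_20),strain_1); the answer is its 7 terminal taxa in alphabetical order.

strain_1, strain_17, strain_20, strain_30, strain_66, strain_74, strain_9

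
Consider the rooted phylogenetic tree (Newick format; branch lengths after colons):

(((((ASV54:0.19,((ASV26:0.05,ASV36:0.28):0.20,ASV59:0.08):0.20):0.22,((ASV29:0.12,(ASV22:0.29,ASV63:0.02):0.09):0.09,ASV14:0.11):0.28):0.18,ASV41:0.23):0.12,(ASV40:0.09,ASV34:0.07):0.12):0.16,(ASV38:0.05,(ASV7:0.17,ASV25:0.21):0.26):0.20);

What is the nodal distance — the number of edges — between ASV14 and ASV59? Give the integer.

The MRCA of ASV14 and ASV59 is the node subtending ((ASV54,((ASV26,ASV36),ASV59)),((ASV29,(ASV22,ASV63)),ASV14)).
From ASV14 up to that node: 2 branches. From ASV59 up to the same node: 3 branches. Total: 2 + 3 = 5.

5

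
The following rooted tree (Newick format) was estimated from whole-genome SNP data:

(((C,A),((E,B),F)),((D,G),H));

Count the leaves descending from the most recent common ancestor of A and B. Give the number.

The MRCA of A and B is the node subtending ((C,A),((E,B),F)).
That clade contains 5 terminal taxa: A, B, C, E, F.

5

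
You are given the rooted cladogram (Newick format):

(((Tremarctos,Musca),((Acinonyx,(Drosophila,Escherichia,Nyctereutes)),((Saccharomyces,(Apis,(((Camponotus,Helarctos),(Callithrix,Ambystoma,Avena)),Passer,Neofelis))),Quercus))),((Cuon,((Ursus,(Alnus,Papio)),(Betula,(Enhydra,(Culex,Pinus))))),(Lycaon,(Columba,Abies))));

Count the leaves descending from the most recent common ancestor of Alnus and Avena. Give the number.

27

The MRCA of Alnus and Avena is the root, so the clade is the entire tree.
That clade contains 27 terminal taxa: Abies, Acinonyx, Alnus, Ambystoma, Apis, Avena, Betula, Callithrix, Camponotus, Columba, Culex, Cuon, Drosophila, Enhydra, Escherichia, Helarctos, Lycaon, Musca, Neofelis, Nyctereutes, Papio, Passer, Pinus, Quercus, Saccharomyces, Tremarctos, Ursus.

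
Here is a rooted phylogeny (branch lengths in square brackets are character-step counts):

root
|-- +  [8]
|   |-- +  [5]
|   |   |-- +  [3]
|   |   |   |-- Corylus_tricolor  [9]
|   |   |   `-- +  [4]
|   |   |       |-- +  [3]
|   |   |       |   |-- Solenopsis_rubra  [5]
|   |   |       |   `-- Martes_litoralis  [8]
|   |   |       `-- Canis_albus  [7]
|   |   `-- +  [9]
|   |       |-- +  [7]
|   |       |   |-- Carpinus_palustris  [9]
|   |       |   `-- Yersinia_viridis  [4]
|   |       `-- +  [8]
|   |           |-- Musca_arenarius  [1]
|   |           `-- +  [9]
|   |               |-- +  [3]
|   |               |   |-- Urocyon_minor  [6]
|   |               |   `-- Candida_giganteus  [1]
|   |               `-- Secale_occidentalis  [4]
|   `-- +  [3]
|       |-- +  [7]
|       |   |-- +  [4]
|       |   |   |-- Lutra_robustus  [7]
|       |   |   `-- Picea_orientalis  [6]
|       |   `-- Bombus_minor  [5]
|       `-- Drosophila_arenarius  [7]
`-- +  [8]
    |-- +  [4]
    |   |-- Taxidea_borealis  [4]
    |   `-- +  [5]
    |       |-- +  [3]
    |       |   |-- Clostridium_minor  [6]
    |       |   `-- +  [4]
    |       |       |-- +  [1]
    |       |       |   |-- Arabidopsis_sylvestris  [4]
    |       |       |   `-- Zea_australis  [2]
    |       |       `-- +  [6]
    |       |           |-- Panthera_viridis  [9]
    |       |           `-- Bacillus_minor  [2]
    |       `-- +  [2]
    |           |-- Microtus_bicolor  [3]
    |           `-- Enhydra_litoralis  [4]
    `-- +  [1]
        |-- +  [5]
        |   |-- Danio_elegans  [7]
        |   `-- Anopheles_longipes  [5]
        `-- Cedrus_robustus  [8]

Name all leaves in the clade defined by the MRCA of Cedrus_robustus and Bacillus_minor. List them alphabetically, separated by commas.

Tracing Cedrus_robustus: it sits inside ((Danio_elegans,Anopheles_longipes),Cedrus_robustus).
Tracing Bacillus_minor: it sits inside (Panthera_viridis,Bacillus_minor).
The smallest clade enclosing both is ((Taxidea_borealis,((Clostridium_minor,((Arabidopsis_sylvestris,Zea_australis),(Panthera_viridis,Bacillus_minor))),(Microtus_bicolor,Enhydra_litoralis))),((Danio_elegans,Anopheles_longipes),Cedrus_robustus)); the answer is its 11 terminal taxa in alphabetical order.

Anopheles_longipes, Arabidopsis_sylvestris, Bacillus_minor, Cedrus_robustus, Clostridium_minor, Danio_elegans, Enhydra_litoralis, Microtus_bicolor, Panthera_viridis, Taxidea_borealis, Zea_australis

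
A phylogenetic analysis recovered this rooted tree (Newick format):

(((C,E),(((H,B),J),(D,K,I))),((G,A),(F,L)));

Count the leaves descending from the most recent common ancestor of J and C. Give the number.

The MRCA of J and C is the node subtending ((C,E),(((H,B),J),(D,K,I))).
That clade contains 8 terminal taxa: B, C, D, E, H, I, J, K.

8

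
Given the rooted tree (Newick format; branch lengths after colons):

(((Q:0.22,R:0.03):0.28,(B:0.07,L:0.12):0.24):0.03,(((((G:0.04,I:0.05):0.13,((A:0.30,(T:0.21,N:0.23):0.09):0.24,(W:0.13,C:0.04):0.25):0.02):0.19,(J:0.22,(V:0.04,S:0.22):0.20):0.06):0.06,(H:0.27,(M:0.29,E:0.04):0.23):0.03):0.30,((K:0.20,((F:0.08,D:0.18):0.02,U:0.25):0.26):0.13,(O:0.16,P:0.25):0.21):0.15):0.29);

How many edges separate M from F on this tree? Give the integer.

9

The MRCA of M and F is the node subtending (((((G,I),((A,(T,N)),(W,C))),(J,(V,S))),(H,(M,E))),((K,((F,D),U)),(O,P))).
From M up to that node: 4 branches. From F up to the same node: 5 branches. Total: 4 + 5 = 9.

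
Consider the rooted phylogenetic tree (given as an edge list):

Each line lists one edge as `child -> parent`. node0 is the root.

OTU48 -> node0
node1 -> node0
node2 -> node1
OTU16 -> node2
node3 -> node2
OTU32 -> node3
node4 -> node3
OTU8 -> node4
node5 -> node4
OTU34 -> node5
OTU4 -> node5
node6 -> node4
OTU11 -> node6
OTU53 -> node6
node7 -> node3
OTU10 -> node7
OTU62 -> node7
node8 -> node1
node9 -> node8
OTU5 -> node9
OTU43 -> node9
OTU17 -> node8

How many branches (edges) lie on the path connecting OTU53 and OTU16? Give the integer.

The MRCA of OTU53 and OTU16 is the node subtending (OTU16,(OTU32,(OTU8,(OTU34,OTU4),(OTU11,OTU53)),(OTU10,OTU62))).
From OTU53 up to that node: 4 branches. From OTU16 up to the same node: 1 branch. Total: 4 + 1 = 5.

5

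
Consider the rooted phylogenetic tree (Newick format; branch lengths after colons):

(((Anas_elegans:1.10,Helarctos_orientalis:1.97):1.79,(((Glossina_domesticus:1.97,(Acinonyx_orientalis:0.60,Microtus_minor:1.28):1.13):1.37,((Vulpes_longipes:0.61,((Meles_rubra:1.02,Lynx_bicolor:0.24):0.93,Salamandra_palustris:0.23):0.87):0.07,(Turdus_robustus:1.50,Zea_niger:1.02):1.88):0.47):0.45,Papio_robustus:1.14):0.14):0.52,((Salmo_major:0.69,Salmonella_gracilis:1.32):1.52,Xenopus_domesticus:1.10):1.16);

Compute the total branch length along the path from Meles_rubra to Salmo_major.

7.84

The path runs Meles_rubra → … → MRCA → … → Salmo_major; the MRCA is the root of the tree.
Branch lengths along that path: 1.02 + 0.93 + 0.87 + 0.07 + 0.47 + 0.45 + 0.14 + 0.52 + 1.16 + 1.52 + 0.69 = 7.84.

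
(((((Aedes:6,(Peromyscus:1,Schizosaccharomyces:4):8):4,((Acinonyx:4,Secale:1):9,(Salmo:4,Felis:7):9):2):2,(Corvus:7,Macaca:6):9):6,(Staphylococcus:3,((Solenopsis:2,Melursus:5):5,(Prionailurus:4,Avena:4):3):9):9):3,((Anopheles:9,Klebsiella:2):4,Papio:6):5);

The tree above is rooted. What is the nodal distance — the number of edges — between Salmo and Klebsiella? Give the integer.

9

The MRCA of Salmo and Klebsiella is the root of the tree.
From Salmo up to that node: 6 branches. From Klebsiella up to the same node: 3 branches. Total: 6 + 3 = 9.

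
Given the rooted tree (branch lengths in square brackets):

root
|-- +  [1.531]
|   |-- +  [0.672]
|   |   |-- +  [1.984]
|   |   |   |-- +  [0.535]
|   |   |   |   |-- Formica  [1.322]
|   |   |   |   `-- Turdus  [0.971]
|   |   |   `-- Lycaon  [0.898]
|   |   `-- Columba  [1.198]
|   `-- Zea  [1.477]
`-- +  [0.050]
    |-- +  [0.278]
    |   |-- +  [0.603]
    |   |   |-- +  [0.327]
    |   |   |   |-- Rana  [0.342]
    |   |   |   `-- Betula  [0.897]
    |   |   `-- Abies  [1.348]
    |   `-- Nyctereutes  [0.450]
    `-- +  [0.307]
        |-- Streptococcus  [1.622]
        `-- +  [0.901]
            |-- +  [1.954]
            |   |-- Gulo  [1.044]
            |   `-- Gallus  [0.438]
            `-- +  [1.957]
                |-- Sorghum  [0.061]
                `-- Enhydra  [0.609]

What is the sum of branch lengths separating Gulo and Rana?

5.756

The path runs Gulo → … → MRCA → … → Rana; the MRCA is the node subtending ((((Rana,Betula),Abies),Nyctereutes),(Streptococcus,((Gulo,Gallus),(Sorghum,Enhydra)))).
Branch lengths along that path: 1.044 + 1.954 + 0.901 + 0.307 + 0.278 + 0.603 + 0.327 + 0.342 = 5.756.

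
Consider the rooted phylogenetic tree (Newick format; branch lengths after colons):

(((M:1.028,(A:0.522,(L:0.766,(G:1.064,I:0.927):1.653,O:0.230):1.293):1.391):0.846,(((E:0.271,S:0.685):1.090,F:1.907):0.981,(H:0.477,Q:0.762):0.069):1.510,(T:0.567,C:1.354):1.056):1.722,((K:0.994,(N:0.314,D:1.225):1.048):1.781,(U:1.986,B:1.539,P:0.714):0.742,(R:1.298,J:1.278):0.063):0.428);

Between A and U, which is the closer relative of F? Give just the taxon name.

A

The MRCA of F and A subtends ((M,(A,(L,(G,I),O))),(((E,S),F),(H,Q)),(T,C)) (13 taxa).
The MRCA of F and U is the root, subtending the entire tree (21 taxa).
The first is nested inside the second, so F shares a more recent common ancestor with A.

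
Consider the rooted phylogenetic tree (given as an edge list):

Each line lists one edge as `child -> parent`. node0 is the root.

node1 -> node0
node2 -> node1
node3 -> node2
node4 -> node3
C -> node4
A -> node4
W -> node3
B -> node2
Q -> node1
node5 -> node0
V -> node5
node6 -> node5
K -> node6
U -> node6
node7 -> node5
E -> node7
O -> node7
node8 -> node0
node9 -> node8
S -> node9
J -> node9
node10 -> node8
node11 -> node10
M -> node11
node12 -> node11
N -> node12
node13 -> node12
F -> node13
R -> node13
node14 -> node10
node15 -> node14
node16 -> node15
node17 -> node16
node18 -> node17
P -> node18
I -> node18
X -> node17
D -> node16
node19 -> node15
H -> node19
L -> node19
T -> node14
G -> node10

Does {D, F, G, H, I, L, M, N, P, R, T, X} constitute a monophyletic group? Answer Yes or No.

The most recent common ancestor of these taxa subtends ((M,(N,(F,R))),(((((P,I),X),D),(H,L)),T),G).
That clade has exactly 12 tips — every listed taxon and nothing else — so the group is monophyletic.

Yes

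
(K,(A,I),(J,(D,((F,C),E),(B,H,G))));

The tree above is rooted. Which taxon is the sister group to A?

A attaches to the tree at the node subtending (A,I).
The other lineage descending from that same node — the sister group — is the single tip I.

I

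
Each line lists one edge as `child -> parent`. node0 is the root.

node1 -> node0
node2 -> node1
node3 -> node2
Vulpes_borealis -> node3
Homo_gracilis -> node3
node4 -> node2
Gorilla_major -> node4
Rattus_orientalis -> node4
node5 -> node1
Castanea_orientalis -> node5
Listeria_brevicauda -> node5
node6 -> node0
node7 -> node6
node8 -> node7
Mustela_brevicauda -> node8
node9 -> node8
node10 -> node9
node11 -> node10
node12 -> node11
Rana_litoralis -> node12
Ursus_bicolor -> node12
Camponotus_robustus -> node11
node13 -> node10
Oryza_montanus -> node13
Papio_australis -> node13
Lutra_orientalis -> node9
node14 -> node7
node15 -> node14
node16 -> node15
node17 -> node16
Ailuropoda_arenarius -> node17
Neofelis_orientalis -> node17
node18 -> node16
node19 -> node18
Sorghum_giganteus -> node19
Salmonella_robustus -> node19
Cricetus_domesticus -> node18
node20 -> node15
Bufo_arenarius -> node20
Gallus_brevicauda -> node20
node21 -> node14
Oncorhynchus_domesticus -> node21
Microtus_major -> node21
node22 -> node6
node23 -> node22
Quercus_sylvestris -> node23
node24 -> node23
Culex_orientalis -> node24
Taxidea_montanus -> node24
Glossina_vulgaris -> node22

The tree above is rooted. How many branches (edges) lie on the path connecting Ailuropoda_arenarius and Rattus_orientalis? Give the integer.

The MRCA of Ailuropoda_arenarius and Rattus_orientalis is the root of the tree.
From Ailuropoda_arenarius up to that node: 7 branches. From Rattus_orientalis up to the same node: 4 branches. Total: 7 + 4 = 11.

11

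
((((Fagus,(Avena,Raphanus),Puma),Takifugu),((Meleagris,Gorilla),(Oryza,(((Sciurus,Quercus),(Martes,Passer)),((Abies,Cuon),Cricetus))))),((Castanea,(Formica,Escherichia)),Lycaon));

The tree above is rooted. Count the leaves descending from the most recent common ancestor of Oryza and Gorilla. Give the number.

10

The MRCA of Oryza and Gorilla is the node subtending ((Meleagris,Gorilla),(Oryza,(((Sciurus,Quercus),(Martes,Passer)),((Abies,Cuon),Cricetus)))).
That clade contains 10 terminal taxa: Abies, Cricetus, Cuon, Gorilla, Martes, Meleagris, Oryza, Passer, Quercus, Sciurus.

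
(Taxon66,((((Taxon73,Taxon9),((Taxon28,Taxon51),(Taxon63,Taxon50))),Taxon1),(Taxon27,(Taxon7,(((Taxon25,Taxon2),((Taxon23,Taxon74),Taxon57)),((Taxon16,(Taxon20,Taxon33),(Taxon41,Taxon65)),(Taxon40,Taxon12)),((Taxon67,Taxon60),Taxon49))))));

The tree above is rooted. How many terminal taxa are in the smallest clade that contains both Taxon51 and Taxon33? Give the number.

24

The MRCA of Taxon51 and Taxon33 is the node subtending ((((Taxon73,Taxon9),((Taxon28,Taxon51),(Taxon63,Taxon50))),Taxon1),(Taxon27,(Taxon7,(((Taxon25,Taxon2),((Taxon23,Taxon74),Taxon57)),((Taxon16,(Taxon20,Taxon33),(Taxon41,Taxon65)),(Taxon40,Taxon12)),((Taxon67,Taxon60),Taxon49))))).
That clade contains 24 terminal taxa: Taxon1, Taxon12, Taxon16, Taxon2, Taxon20, Taxon23, Taxon25, Taxon27, Taxon28, Taxon33, Taxon40, Taxon41, Taxon49, Taxon50, Taxon51, Taxon57, Taxon60, Taxon63, Taxon65, Taxon67, Taxon7, Taxon73, Taxon74, Taxon9.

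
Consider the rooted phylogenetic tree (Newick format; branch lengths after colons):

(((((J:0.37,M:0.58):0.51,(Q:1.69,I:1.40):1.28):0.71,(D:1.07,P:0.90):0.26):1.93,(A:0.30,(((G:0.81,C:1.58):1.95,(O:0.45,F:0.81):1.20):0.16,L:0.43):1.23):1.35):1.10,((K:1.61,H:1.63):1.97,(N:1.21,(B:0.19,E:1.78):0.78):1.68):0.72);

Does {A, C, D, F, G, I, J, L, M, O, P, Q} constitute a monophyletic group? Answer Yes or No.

Yes

The most recent common ancestor of these taxa subtends ((((J,M),(Q,I)),(D,P)),(A,(((G,C),(O,F)),L))).
That clade has exactly 12 tips — every listed taxon and nothing else — so the group is monophyletic.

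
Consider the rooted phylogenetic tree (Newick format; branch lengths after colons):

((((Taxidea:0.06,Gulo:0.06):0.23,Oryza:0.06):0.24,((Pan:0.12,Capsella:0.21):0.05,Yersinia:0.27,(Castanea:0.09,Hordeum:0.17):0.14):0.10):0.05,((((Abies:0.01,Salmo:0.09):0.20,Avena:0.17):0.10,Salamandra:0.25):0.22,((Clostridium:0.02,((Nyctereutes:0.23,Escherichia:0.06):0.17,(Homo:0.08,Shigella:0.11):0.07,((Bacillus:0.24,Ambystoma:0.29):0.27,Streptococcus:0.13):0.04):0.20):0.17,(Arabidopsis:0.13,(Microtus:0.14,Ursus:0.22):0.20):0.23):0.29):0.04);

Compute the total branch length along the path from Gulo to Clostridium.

The path runs Gulo → … → MRCA → … → Clostridium; the MRCA is the root of the tree.
Branch lengths along that path: 0.06 + 0.23 + 0.24 + 0.05 + 0.04 + 0.29 + 0.17 + 0.02 = 1.10.

1.10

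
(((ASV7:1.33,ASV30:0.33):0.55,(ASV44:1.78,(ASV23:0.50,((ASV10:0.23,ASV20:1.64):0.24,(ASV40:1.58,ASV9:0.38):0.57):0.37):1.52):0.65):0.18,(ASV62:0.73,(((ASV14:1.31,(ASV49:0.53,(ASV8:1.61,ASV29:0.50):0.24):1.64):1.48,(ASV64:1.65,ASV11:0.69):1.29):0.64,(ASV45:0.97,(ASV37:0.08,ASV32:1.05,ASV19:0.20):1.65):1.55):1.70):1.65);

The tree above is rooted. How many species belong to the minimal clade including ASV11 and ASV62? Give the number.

The MRCA of ASV11 and ASV62 is the node subtending (ASV62,(((ASV14,(ASV49,(ASV8,ASV29))),(ASV64,ASV11)),(ASV45,(ASV37,ASV32,ASV19)))).
That clade contains 11 terminal taxa: ASV11, ASV14, ASV19, ASV29, ASV32, ASV37, ASV45, ASV49, ASV62, ASV64, ASV8.

11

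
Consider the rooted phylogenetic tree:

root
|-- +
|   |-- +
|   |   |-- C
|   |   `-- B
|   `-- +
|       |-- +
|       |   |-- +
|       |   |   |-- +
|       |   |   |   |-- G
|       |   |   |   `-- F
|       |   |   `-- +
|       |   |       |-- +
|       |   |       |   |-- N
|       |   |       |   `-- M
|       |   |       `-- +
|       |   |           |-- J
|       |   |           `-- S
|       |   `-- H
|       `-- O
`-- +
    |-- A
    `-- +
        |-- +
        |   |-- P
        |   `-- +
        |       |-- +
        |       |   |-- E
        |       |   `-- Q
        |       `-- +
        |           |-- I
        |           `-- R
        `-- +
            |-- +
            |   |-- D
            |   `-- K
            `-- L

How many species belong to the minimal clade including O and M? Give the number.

The MRCA of O and M is the node subtending ((((G,F),((N,M),(J,S))),H),O).
That clade contains 8 terminal taxa: F, G, H, J, M, N, O, S.

8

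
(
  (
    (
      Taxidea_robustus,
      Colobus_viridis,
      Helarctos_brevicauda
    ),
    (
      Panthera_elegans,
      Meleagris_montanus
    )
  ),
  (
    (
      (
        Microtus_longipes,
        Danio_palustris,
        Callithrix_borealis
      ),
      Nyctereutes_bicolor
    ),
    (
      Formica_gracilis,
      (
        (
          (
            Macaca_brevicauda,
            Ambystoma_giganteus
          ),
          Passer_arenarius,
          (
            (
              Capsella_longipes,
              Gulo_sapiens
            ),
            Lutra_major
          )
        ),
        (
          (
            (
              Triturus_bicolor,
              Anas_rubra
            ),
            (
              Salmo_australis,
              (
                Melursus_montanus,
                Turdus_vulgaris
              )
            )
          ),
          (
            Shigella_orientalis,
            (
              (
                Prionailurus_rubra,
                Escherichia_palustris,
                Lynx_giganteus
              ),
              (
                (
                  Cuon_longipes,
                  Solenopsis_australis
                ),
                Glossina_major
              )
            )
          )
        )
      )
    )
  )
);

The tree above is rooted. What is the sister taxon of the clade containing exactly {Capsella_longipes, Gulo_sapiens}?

Lutra_major

The clade containing exactly {Capsella_longipes, Gulo_sapiens} attaches to the tree at the node subtending ((Capsella_longipes,Gulo_sapiens),Lutra_major).
The other lineage descending from that same node — the sister group — is the single tip Lutra_major.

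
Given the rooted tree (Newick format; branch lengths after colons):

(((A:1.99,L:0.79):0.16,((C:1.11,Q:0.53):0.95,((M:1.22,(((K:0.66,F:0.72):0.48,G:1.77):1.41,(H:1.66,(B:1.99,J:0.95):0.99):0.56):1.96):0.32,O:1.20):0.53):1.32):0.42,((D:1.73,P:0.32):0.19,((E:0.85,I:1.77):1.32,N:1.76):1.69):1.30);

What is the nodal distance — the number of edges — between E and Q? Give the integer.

8

The MRCA of E and Q is the root of the tree.
From E up to that node: 4 branches. From Q up to the same node: 4 branches. Total: 4 + 4 = 8.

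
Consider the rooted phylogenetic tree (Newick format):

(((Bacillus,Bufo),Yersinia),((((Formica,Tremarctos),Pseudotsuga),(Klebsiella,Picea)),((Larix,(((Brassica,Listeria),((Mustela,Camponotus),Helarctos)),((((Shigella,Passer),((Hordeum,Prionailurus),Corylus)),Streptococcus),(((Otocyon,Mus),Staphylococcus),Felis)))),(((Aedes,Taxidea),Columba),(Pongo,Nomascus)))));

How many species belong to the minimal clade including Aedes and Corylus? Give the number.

21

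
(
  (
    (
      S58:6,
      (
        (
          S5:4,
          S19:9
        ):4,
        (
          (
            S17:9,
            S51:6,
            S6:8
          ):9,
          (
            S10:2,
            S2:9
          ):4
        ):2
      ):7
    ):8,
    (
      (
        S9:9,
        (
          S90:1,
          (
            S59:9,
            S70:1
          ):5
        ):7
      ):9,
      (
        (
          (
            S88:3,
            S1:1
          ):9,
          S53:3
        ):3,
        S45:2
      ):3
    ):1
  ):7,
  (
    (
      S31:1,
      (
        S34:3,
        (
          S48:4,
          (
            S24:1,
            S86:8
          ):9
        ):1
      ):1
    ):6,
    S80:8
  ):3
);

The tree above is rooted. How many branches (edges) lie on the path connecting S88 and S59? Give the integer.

The MRCA of S88 and S59 is the node subtending ((S9,(S90,(S59,S70))),(((S88,S1),S53),S45)).
From S88 up to that node: 4 branches. From S59 up to the same node: 4 branches. Total: 4 + 4 = 8.

8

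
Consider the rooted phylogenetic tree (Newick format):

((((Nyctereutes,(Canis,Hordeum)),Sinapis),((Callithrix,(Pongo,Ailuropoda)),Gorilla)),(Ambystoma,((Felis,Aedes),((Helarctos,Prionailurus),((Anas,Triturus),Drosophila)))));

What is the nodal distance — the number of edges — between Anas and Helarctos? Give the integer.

5

The MRCA of Anas and Helarctos is the node subtending ((Helarctos,Prionailurus),((Anas,Triturus),Drosophila)).
From Anas up to that node: 3 branches. From Helarctos up to the same node: 2 branches. Total: 3 + 2 = 5.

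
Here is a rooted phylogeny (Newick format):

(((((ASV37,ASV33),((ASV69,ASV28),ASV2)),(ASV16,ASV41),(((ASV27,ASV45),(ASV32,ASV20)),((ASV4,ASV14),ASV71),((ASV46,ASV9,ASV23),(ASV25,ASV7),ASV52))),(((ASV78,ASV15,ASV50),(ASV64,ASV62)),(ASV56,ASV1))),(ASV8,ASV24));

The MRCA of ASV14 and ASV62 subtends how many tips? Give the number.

27

The MRCA of ASV14 and ASV62 is the node subtending ((((ASV37,ASV33),((ASV69,ASV28),ASV2)),(ASV16,ASV41),(((ASV27,ASV45),(ASV32,ASV20)),((ASV4,ASV14),ASV71),((ASV46,ASV9,ASV23),(ASV25,ASV7),ASV52))),(((ASV78,ASV15,ASV50),(ASV64,ASV62)),(ASV56,ASV1))).
That clade contains 27 terminal taxa: ASV1, ASV14, ASV15, ASV16, ASV2, ASV20, ASV23, ASV25, ASV27, ASV28, ASV32, ASV33, ASV37, ASV4, ASV41, ASV45, ASV46, ASV50, ASV52, ASV56, ASV62, ASV64, ASV69, ASV7, ASV71, ASV78, ASV9.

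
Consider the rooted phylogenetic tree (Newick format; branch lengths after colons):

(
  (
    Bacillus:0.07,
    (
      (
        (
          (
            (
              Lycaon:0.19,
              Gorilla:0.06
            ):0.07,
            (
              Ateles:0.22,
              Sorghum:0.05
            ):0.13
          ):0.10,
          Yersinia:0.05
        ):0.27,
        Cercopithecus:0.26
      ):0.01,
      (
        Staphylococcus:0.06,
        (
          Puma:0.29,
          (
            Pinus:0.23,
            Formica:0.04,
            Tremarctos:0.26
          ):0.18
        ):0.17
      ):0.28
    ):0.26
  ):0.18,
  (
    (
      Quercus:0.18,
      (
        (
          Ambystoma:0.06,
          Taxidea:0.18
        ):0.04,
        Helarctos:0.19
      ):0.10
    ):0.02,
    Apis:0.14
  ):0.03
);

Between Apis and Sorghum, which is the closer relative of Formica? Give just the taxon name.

Sorghum

The MRCA of Formica and Sorghum subtends (((((Lycaon,Gorilla),(Ateles,Sorghum)),Yersinia),Cercopithecus),(Staphylococcus,(Puma,(Pinus,Formica,Tremarctos)))) (11 taxa).
The MRCA of Formica and Apis is the root, subtending the entire tree (17 taxa).
The first is nested inside the second, so Formica shares a more recent common ancestor with Sorghum.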